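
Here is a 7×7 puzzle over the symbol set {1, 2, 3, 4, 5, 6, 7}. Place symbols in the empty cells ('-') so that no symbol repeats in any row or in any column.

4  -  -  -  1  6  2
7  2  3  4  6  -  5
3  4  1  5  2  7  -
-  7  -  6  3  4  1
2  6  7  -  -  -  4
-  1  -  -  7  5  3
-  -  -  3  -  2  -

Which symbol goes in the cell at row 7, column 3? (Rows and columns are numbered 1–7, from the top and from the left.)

6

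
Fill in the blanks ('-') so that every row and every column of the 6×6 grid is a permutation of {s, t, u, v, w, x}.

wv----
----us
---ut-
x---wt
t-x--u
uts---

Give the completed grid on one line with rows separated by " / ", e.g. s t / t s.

w v u t s x / v w t x u s / s x w u t v / x u v s w t / t s x w v u / u t s v x w

(r1,c6) = x
(r2,c1) = v
(r3,c1) = s
(r1,c5) = s
(r5,c5) = v
(r6,c5) = x
(r1,c4) = t
(r1,c3) = u
(r4,c3) = v
(r4,c4) = s
(r5,c4) = w
(r6,c4) = v
(r6,c6) = w
(r2,c4) = x
(r3,c3) = w
(r3,c6) = v
(r4,c2) = u
(r5,c2) = s
(r2,c2) = w
(r2,c3) = t
(r3,c2) = x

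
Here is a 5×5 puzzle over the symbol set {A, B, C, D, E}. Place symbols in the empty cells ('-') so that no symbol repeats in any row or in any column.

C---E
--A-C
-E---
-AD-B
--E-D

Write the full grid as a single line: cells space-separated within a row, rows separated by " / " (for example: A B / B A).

At row 1, column 3: row 1 has {C,E}; column 3 has {A,D,E}; that leaves B.
At row 3, column 3: row 3 has {E}; column 3 has {A,B,D,E}; that leaves C.
At row 3, column 5: row 3 has {C,E}; column 5 has {B,C,D,E}; that leaves A.
At row 4, column 1: row 4 has {A,B,D}; column 1 has {C}; that leaves E.
At row 4, column 4: row 4 has {A,B,D,E}; column 4 is empty so far; that leaves C.
At row 1, column 2: row 1 has {B,C,E}; column 2 has {A,E}; that leaves D.
At row 1, column 4: row 1 has {B,C,D,E}; column 4 has {C}; that leaves A.
At row 2, column 2: row 2 has {A,C}; column 2 has {A,D,E}; that leaves B.
At row 5, column 2: row 5 has {D,E}; column 2 has {A,B,D,E}; that leaves C.
At row 5, column 4: row 5 has {C,D,E}; column 4 has {A,C}; that leaves B.
At row 2, column 1: row 2 has {A,B,C}; column 1 has {C,E}; that leaves D.
At row 2, column 4: row 2 has {A,B,C,D}; column 4 has {A,B,C}; that leaves E.
At row 3, column 1: row 3 has {A,C,E}; column 1 has {C,D,E}; that leaves B.
At row 3, column 4: row 3 has {A,B,C,E}; column 4 has {A,B,C,E}; that leaves D.
At row 5, column 1: row 5 has {B,C,D,E}; column 1 has {B,C,D,E}; that leaves A.

C D B A E / D B A E C / B E C D A / E A D C B / A C E B D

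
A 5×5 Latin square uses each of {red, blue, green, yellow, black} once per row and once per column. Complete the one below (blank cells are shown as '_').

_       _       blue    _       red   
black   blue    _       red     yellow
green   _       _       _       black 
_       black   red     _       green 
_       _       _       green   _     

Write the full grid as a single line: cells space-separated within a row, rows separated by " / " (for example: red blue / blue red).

row 1 has {red,blue}; column 1 has {green,black} — only yellow is left for (r1,c1).
row 1 has {red,blue,yellow}; column 2 has {blue,black} — only green is left for (r1,c2).
row 1 has {red,blue,green,yellow}; column 4 has {red,green} — only black is left for (r1,c4).
row 2 has {red,blue,yellow,black}; column 3 has {red,blue} — only green is left for (r2,c3).
row 3 has {green,black}; column 3 has {red,blue,green} — only yellow is left for (r3,c3).
row 3 has {green,yellow,black}; column 4 has {red,green,black} — only blue is left for (r3,c4).
row 4 has {red,green,black}; column 1 has {green,yellow,black} — only blue is left for (r4,c1).
row 4 has {red,blue,green,black}; column 4 has {red,blue,green,black} — only yellow is left for (r4,c4).
row 5 has {green}; column 1 has {blue,green,yellow,black} — only red is left for (r5,c1).
row 5 has {red,green}; column 2 has {blue,green,black} — only yellow is left for (r5,c2).
row 5 has {red,green,yellow}; column 3 has {red,blue,green,yellow} — only black is left for (r5,c3).
row 5 has {red,green,yellow,black}; column 5 has {red,green,yellow,black} — only blue is left for (r5,c5).
row 3 has {blue,green,yellow,black}; column 2 has {blue,green,yellow,black} — only red is left for (r3,c2).

yellow green blue black red / black blue green red yellow / green red yellow blue black / blue black red yellow green / red yellow black green blue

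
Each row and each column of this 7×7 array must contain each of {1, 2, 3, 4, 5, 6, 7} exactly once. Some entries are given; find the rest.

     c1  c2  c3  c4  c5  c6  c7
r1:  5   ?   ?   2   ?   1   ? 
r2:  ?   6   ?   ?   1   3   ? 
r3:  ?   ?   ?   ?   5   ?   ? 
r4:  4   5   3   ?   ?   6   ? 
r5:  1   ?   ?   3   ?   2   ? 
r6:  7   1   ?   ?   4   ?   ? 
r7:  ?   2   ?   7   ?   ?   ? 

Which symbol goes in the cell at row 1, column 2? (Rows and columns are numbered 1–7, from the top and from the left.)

7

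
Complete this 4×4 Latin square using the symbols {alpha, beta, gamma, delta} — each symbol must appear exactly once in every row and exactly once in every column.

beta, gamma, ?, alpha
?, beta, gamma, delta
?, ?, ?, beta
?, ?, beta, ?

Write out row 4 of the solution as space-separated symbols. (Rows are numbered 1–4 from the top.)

delta alpha beta gamma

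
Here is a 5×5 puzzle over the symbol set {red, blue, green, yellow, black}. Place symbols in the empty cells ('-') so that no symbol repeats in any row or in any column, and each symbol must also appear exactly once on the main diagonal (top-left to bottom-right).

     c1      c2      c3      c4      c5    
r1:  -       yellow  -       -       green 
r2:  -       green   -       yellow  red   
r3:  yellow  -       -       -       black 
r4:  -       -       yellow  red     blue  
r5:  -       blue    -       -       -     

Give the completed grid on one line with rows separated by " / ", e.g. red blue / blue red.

black yellow red blue green / blue green black yellow red / yellow red blue green black / green black yellow red blue / red blue green black yellow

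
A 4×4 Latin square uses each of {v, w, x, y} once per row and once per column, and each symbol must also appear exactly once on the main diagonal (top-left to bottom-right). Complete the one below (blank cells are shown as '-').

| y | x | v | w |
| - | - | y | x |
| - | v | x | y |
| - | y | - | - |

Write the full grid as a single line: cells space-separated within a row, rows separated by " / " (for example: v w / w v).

y x v w / v w y x / w v x y / x y w v

(r2,c2): row 2 has {x,y}; column 2 has {v,x,y}; the diagonal has {x,y}, so it must be w.
(r3,c1): row 3 has {v,x,y}; column 1 has {y}, so it must be w.
(r4,c3): row 4 has {y}; column 3 has {v,x,y}, so it must be w.
(r4,c4): row 4 has {w,y}; column 4 has {w,x,y}; the diagonal has {w,x,y}, so it must be v.
(r2,c1): row 2 has {w,x,y}; column 1 has {w,y}, so it must be v.
(r4,c1): row 4 has {v,w,y}; column 1 has {v,w,y}, so it must be x.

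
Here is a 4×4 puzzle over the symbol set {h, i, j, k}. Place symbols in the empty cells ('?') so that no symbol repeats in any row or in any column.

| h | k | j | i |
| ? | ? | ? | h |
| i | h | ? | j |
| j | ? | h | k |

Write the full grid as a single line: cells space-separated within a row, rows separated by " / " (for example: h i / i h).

(r2,c1) = k
(r2,c3) = i
(r3,c3) = k
(r4,c2) = i
(r2,c2) = j

h k j i / k j i h / i h k j / j i h k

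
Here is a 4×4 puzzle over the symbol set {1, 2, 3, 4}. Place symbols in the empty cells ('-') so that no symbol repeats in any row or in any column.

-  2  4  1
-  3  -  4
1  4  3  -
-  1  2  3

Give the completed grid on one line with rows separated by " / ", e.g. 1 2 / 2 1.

At row 1, column 1: row 1 has {1,2,4}; column 1 has {1}; that leaves 3.
At row 2, column 1: row 2 has {3,4}; column 1 has {1,3}; that leaves 2.
At row 2, column 3: row 2 has {2,3,4}; column 3 has {2,3,4}; that leaves 1.
At row 3, column 4: row 3 has {1,3,4}; column 4 has {1,3,4}; that leaves 2.
At row 4, column 1: row 4 has {1,2,3}; column 1 has {1,2,3}; that leaves 4.

3 2 4 1 / 2 3 1 4 / 1 4 3 2 / 4 1 2 3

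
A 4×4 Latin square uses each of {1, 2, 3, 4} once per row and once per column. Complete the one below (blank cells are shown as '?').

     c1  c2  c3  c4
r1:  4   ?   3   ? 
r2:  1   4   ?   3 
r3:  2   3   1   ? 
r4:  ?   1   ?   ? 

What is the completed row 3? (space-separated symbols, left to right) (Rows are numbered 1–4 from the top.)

2 3 1 4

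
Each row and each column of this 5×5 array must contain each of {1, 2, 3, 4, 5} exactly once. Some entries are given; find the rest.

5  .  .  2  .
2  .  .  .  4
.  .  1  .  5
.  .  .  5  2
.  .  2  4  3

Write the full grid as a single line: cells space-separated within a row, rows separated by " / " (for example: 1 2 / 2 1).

(r1,c5): row 1 has {2,5}; column 5 has {2,3,4,5}, so it must be 1.
(r3,c4): row 3 has {1,5}; column 4 has {2,4,5}, so it must be 3.
(r5,c1): row 5 has {2,3,4}; column 1 has {2,5}, so it must be 1.
(r5,c2): row 5 has {1,2,3,4}; column 2 is empty so far, so it must be 5.
(r2,c4): row 2 has {2,4}; column 4 has {2,3,4,5}, so it must be 1.
(r3,c1): row 3 has {1,3,5}; column 1 has {1,2,5}, so it must be 4.
(r3,c2): row 3 has {1,3,4,5}; column 2 has {5}, so it must be 2.
(r4,c1): row 4 has {2,5}; column 1 has {1,2,4,5}, so it must be 3.
(r4,c3): row 4 has {2,3,5}; column 3 has {1,2}, so it must be 4.
(r1,c3): row 1 has {1,2,5}; column 3 has {1,2,4}, so it must be 3.
(r2,c2): row 2 has {1,2,4}; column 2 has {2,5}, so it must be 3.
(r2,c3): row 2 has {1,2,3,4}; column 3 has {1,2,3,4}, so it must be 5.
(r4,c2): row 4 has {2,3,4,5}; column 2 has {2,3,5}, so it must be 1.
(r1,c2): row 1 has {1,2,3,5}; column 2 has {1,2,3,5}, so it must be 4.

5 4 3 2 1 / 2 3 5 1 4 / 4 2 1 3 5 / 3 1 4 5 2 / 1 5 2 4 3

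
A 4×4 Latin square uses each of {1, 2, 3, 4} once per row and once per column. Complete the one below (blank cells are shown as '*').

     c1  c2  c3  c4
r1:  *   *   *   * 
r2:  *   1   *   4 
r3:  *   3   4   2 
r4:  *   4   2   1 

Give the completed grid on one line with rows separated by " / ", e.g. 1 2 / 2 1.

4 2 1 3 / 2 1 3 4 / 1 3 4 2 / 3 4 2 1

(r1,c2): row 1 is empty so far; column 2 has {1,3,4}, so it must be 2.
(r1,c4): row 1 has {2}; column 4 has {1,2,4}, so it must be 3.
(r2,c3): row 2 has {1,4}; column 3 has {2,4}, so it must be 3.
(r3,c1): row 3 has {2,3,4}; column 1 is empty so far, so it must be 1.
(r4,c1): row 4 has {1,2,4}; column 1 has {1}, so it must be 3.
(r1,c1): row 1 has {2,3}; column 1 has {1,3}, so it must be 4.
(r1,c3): row 1 has {2,3,4}; column 3 has {2,3,4}, so it must be 1.
(r2,c1): row 2 has {1,3,4}; column 1 has {1,3,4}, so it must be 2.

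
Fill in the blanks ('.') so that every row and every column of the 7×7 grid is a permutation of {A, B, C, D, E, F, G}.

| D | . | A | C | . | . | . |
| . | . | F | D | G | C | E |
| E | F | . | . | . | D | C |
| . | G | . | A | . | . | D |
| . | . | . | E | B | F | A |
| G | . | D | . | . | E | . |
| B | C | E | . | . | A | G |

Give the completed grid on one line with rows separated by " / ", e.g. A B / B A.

D E A C F G B / A B F D G C E / E F B G A D C / F G C A E B D / C D G E B F A / G A D B C E F / B C E F D A G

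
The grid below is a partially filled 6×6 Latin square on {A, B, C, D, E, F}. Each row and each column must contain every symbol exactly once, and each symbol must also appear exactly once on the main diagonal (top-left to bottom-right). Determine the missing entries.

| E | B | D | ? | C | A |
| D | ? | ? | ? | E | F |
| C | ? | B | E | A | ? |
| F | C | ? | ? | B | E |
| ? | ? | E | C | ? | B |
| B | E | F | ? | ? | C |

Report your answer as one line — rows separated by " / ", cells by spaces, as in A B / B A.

E B D F C A / D A C B E F / C F B E A D / F C A D B E / A D E C F B / B E F A D C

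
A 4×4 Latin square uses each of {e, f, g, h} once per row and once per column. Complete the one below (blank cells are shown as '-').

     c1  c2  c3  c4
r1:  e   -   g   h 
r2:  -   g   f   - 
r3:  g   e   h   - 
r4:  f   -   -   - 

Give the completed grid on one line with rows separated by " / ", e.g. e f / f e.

e f g h / h g f e / g e h f / f h e g

Cell (r1,c2): row 1 has {e,g,h}; column 2 has {e,g} → f.
Cell (r2,c1): row 2 has {f,g}; column 1 has {e,f,g} → h.
Cell (r2,c4): row 2 has {f,g,h}; column 4 has {h} → e.
Cell (r3,c4): row 3 has {e,g,h}; column 4 has {e,h} → f.
Cell (r4,c2): row 4 has {f}; column 2 has {e,f,g} → h.
Cell (r4,c3): row 4 has {f,h}; column 3 has {f,g,h} → e.
Cell (r4,c4): row 4 has {e,f,h}; column 4 has {e,f,h} → g.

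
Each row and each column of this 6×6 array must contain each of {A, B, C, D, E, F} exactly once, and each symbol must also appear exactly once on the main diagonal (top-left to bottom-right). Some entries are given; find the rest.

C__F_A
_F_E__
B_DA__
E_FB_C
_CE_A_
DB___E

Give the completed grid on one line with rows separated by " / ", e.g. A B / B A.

(r1,c3) = B
(r2,c1) = A
(r2,c3) = C
(r3,c2) = E
(r3,c6) = F
(r4,c5) = D
(r5,c1) = F
(r5,c4) = D
(r5,c6) = B
(r6,c3) = A
(r6,c4) = C
(r6,c5) = F
(r1,c2) = D
(r1,c5) = E
(r2,c5) = B
(r2,c6) = D
(r3,c5) = C
(r4,c2) = A

C D B F E A / A F C E B D / B E D A C F / E A F B D C / F C E D A B / D B A C F E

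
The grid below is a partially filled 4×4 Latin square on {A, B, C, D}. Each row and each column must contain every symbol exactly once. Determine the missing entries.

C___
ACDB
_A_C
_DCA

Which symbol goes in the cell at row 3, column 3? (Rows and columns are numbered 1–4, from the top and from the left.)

B

(r1,c2) = B
(r1,c3) = A
(r1,c4) = D
(r3,c3) = B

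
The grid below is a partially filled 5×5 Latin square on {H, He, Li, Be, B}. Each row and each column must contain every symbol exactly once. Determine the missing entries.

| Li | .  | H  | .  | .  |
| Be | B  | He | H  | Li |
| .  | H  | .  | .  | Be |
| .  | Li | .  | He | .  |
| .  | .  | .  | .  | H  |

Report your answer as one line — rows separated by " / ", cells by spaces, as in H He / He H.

(r4,c5): row 4 has {He,Li}; column 5 has {H,Li,Be}, so it must be B.
(r1,c5): row 1 has {H,Li}; column 5 has {H,Li,Be,B}, so it must be He.
(r4,c1): row 4 has {He,Li,B}; column 1 has {Li,Be}, so it must be H.
(r4,c3): row 4 has {H,He,Li,B}; column 3 has {H,He}, so it must be Be.
(r1,c2): row 1 has {H,He,Li}; column 2 has {H,Li,B}, so it must be Be.
(r1,c4): row 1 has {H,He,Li,Be}; column 4 has {H,He}, so it must be B.
(r3,c4): row 3 has {H,Be}; column 4 has {H,He,B}, so it must be Li.
(r5,c2): row 5 has {H}; column 2 has {H,Li,Be,B}, so it must be He.
(r5,c4): row 5 has {H,He}; column 4 has {H,He,Li,B}, so it must be Be.
(r3,c3): row 3 has {H,Li,Be}; column 3 has {H,He,Be}, so it must be B.
(r5,c1): row 5 has {H,He,Be}; column 1 has {H,Li,Be}, so it must be B.
(r5,c3): row 5 has {H,He,Be,B}; column 3 has {H,He,Be,B}, so it must be Li.
(r3,c1): row 3 has {H,Li,Be,B}; column 1 has {H,Li,Be,B}, so it must be He.

Li Be H B He / Be B He H Li / He H B Li Be / H Li Be He B / B He Li Be H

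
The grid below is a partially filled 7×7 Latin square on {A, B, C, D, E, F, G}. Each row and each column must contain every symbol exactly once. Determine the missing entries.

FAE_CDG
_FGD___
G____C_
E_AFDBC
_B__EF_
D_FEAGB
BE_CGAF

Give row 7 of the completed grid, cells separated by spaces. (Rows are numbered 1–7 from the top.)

(r1,c4) = B
(r2,c5) = B
(r2,c6) = E
(r2,c7) = A
(r3,c2) = D
(r3,c3) = B
(r3,c4) = A
(r3,c5) = F
(r3,c7) = E
(r4,c2) = G
(r5,c4) = G
(r5,c7) = D
(r6,c2) = C
(r7,c3) = D

B E D C G A F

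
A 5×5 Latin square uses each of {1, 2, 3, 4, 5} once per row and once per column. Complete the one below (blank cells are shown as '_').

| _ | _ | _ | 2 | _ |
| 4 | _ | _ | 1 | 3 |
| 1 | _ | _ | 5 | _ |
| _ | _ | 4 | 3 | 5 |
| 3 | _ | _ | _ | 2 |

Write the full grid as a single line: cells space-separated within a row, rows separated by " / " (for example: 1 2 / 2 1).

5 4 3 2 1 / 4 2 5 1 3 / 1 3 2 5 4 / 2 1 4 3 5 / 3 5 1 4 2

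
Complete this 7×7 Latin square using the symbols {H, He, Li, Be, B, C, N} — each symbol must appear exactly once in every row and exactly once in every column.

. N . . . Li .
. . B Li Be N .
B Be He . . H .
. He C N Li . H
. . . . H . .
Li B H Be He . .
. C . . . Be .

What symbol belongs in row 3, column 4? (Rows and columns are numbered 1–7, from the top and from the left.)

(r1,c3) = Be
(r2,c2) = H
(r3,c4) = C

C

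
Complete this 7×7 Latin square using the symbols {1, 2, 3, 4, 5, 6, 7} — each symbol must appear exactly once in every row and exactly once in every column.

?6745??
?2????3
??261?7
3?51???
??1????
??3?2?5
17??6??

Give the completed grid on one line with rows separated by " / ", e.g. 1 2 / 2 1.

(r1,c1): row 1 has {4,5,6,7}; column 1 has {1,3}, so it must be 2.
(r1,c7): row 1 has {2,4,5,6,7}; column 7 has {3,5,7}, so it must be 1.
(r4,c2): row 4 has {1,3,5}; column 2 has {2,6,7}, so it must be 4.
(r4,c5): row 4 has {1,3,4,5}; column 5 has {1,2,5,6}, so it must be 7.
(r6,c2): row 6 has {2,3,5}; column 2 has {2,4,6,7}, so it must be 1.
(r6,c4): row 6 has {1,2,3,5}; column 4 has {1,4,6}, so it must be 7.
(r7,c3): row 7 has {1,6,7}; column 3 has {1,2,3,5,7}, so it must be 4.
(r7,c7): row 7 has {1,4,6,7}; column 7 has {1,3,5,7}, so it must be 2.
(r1,c6): row 1 has {1,2,4,5,6,7}; column 6 is empty so far, so it must be 3.
(r2,c3): row 2 has {2,3}; column 3 has {1,2,3,4,5,7}, so it must be 6.
(r2,c4): row 2 has {2,3,6}; column 4 has {1,4,6,7}, so it must be 5.
(r2,c5): row 2 has {2,3,5,6}; column 5 has {1,2,5,6,7}, so it must be 4.
(r4,c7): row 4 has {1,3,4,5,7}; column 7 has {1,2,3,5,7}, so it must be 6.
(r5,c5): row 5 has {1}; column 5 has {1,2,4,5,6,7}, so it must be 3.
(r5,c7): row 5 has {1,3}; column 7 has {1,2,3,5,6,7}, so it must be 4.
(r7,c4): row 7 has {1,2,4,6,7}; column 4 has {1,4,5,6,7}, so it must be 3.
(r7,c6): row 7 has {1,2,3,4,6,7}; column 6 has {3}, so it must be 5.
(r2,c1): row 2 has {2,3,4,5,6}; column 1 has {1,2,3}, so it must be 7.
(r2,c6): row 2 has {2,3,4,5,6,7}; column 6 has {3,5}, so it must be 1.
(r3,c6): row 3 has {1,2,6,7}; column 6 has {1,3,5}, so it must be 4.
(r4,c6): row 4 has {1,3,4,5,6,7}; column 6 has {1,3,4,5}, so it must be 2.
(r5,c2): row 5 has {1,3,4}; column 2 has {1,2,4,6,7}, so it must be 5.
(r5,c4): row 5 has {1,3,4,5}; column 4 has {1,3,4,5,6,7}, so it must be 2.
(r6,c6): row 6 has {1,2,3,5,7}; column 6 has {1,2,3,4,5}, so it must be 6.
(r3,c1): row 3 has {1,2,4,6,7}; column 1 has {1,2,3,7}, so it must be 5.
(r3,c2): row 3 has {1,2,4,5,6,7}; column 2 has {1,2,4,5,6,7}, so it must be 3.
(r5,c1): row 5 has {1,2,3,4,5}; column 1 has {1,2,3,5,7}, so it must be 6.
(r5,c6): row 5 has {1,2,3,4,5,6}; column 6 has {1,2,3,4,5,6}, so it must be 7.
(r6,c1): row 6 has {1,2,3,5,6,7}; column 1 has {1,2,3,5,6,7}, so it must be 4.

2 6 7 4 5 3 1 / 7 2 6 5 4 1 3 / 5 3 2 6 1 4 7 / 3 4 5 1 7 2 6 / 6 5 1 2 3 7 4 / 4 1 3 7 2 6 5 / 1 7 4 3 6 5 2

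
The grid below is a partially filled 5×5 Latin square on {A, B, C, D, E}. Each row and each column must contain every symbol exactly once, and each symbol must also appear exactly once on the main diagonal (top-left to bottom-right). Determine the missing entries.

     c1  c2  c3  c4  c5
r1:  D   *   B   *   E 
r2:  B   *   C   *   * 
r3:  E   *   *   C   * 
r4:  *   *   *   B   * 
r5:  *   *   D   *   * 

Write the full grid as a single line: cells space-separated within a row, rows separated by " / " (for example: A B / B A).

D C B A E / B E C D A / E D A C B / C A E B D / A B D E C

(r1,c4) = A
(r3,c3) = A
(r4,c3) = E
(r5,c4) = E
(r5,c5) = C
(r1,c2) = C
(r2,c2) = E
(r2,c4) = D
(r2,c5) = A
(r4,c5) = D
(r5,c1) = A
(r5,c2) = B
(r3,c2) = D
(r3,c5) = B
(r4,c1) = C
(r4,c2) = A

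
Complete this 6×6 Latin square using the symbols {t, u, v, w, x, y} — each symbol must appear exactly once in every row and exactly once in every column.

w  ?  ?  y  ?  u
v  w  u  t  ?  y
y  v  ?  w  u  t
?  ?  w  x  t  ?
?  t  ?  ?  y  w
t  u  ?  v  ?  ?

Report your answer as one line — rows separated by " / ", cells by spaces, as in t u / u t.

w x t y v u / v w u t x y / y v x w u t / u y w x t v / x t v u y w / t u y v w x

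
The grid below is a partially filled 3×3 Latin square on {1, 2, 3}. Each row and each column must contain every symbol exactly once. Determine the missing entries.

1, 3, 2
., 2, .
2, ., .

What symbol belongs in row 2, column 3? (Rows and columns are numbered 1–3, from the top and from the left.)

(r2,c1) = 3
(r2,c3) = 1

1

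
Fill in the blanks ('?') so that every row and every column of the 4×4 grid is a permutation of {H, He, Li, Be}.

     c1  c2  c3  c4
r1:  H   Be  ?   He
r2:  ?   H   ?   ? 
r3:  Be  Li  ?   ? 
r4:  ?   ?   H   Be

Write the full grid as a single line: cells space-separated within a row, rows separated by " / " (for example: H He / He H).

H Be Li He / He H Be Li / Be Li He H / Li He H Be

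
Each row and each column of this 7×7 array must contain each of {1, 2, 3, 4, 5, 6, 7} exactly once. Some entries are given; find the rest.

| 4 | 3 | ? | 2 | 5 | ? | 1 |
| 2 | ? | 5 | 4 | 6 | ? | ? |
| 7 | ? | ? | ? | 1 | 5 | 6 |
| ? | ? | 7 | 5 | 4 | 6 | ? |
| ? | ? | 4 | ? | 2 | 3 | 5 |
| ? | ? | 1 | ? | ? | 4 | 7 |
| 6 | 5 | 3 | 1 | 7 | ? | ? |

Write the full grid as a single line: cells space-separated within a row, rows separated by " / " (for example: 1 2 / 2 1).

(r1,c3) = 6
(r1,c6) = 7
(r2,c6) = 1
(r2,c7) = 3
(r3,c3) = 2
(r3,c4) = 3
(r4,c7) = 2
(r5,c1) = 1
(r6,c4) = 6
(r6,c5) = 3
(r7,c6) = 2
(r7,c7) = 4
(r2,c2) = 7
(r3,c2) = 4
(r4,c1) = 3
(r4,c2) = 1
(r5,c2) = 6
(r5,c4) = 7
(r6,c1) = 5
(r6,c2) = 2

4 3 6 2 5 7 1 / 2 7 5 4 6 1 3 / 7 4 2 3 1 5 6 / 3 1 7 5 4 6 2 / 1 6 4 7 2 3 5 / 5 2 1 6 3 4 7 / 6 5 3 1 7 2 4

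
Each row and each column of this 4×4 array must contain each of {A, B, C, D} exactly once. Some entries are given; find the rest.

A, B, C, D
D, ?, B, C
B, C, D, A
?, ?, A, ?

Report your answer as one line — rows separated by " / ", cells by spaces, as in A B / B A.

Cell (r2,c2): row 2 has {B,C,D}; column 2 has {B,C} → A.
Cell (r4,c1): row 4 has {A}; column 1 has {A,B,D} → C.
Cell (r4,c2): row 4 has {A,C}; column 2 has {A,B,C} → D.
Cell (r4,c4): row 4 has {A,C,D}; column 4 has {A,C,D} → B.

A B C D / D A B C / B C D A / C D A B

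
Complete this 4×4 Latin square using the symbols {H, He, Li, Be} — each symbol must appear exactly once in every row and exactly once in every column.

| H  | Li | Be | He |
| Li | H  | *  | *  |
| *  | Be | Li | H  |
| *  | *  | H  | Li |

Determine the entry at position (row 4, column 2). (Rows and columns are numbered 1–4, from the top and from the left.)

At row 2, column 3: row 2 has {H,Li}; column 3 has {H,Li,Be}; that leaves He.
At row 2, column 4: row 2 has {H,He,Li}; column 4 has {H,He,Li}; that leaves Be.
At row 3, column 1: row 3 has {H,Li,Be}; column 1 has {H,Li}; that leaves He.
At row 4, column 1: row 4 has {H,Li}; column 1 has {H,He,Li}; that leaves Be.
At row 4, column 2: row 4 has {H,Li,Be}; column 2 has {H,Li,Be}; that leaves He.

He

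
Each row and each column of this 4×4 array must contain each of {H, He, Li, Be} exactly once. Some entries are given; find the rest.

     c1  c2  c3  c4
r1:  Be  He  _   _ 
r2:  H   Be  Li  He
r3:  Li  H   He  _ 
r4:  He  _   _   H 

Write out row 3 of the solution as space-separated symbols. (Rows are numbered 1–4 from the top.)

Li H He Be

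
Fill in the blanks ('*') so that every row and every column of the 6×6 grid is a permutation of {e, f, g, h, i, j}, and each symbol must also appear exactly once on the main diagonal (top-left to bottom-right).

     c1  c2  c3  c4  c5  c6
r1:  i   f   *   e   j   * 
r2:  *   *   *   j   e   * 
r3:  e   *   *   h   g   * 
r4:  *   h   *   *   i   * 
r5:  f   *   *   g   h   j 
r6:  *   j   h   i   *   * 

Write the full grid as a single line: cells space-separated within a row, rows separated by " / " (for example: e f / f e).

At row 1, column 3: row 1 has {e,f,i,j}; column 3 has {h}; that leaves g.
At row 1, column 6: row 1 has {e,f,g,i,j}; column 6 has {j}; that leaves h.
At row 2, column 2: row 2 has {e,j}; column 2 has {f,h,j}; the diagonal has {h,i}; that leaves g.
At row 3, column 2: row 3 has {e,g,h}; column 2 has {f,g,h,j}; that leaves i.
At row 3, column 6: row 3 has {e,g,h,i}; column 6 has {h,j}; that leaves f.
At row 4, column 4: row 4 has {h,i}; column 4 has {e,g,h,i,j}; the diagonal has {g,h,i}; that leaves f.
At row 5, column 2: row 5 has {f,g,h,j}; column 2 has {f,g,h,i,j}; that leaves e.
At row 5, column 3: row 5 has {e,f,g,h,j}; column 3 has {g,h}; that leaves i.
At row 6, column 1: row 6 has {h,i,j}; column 1 has {e,f,i}; that leaves g.
At row 6, column 5: row 6 has {g,h,i,j}; column 5 has {e,g,h,i,j}; that leaves f.
At row 6, column 6: row 6 has {f,g,h,i,j}; column 6 has {f,h,j}; the diagonal has {f,g,h,i}; that leaves e.
At row 2, column 1: row 2 has {e,g,j}; column 1 has {e,f,g,i}; that leaves h.
At row 2, column 3: row 2 has {e,g,h,j}; column 3 has {g,h,i}; that leaves f.
At row 2, column 6: row 2 has {e,f,g,h,j}; column 6 has {e,f,h,j}; that leaves i.
At row 3, column 3: row 3 has {e,f,g,h,i}; column 3 has {f,g,h,i}; the diagonal has {e,f,g,h,i}; that leaves j.
At row 4, column 1: row 4 has {f,h,i}; column 1 has {e,f,g,h,i}; that leaves j.
At row 4, column 3: row 4 has {f,h,i,j}; column 3 has {f,g,h,i,j}; that leaves e.
At row 4, column 6: row 4 has {e,f,h,i,j}; column 6 has {e,f,h,i,j}; that leaves g.

i f g e j h / h g f j e i / e i j h g f / j h e f i g / f e i g h j / g j h i f e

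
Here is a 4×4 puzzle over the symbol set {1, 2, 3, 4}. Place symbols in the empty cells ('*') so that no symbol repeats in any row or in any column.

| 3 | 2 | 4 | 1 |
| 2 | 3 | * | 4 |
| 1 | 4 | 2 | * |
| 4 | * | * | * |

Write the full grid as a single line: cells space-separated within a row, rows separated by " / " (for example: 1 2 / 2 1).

row 2 has {2,3,4}; column 3 has {2,4} — only 1 is left for (r2,c3).
row 3 has {1,2,4}; column 4 has {1,4} — only 3 is left for (r3,c4).
row 4 has {4}; column 2 has {2,3,4} — only 1 is left for (r4,c2).
row 4 has {1,4}; column 3 has {1,2,4} — only 3 is left for (r4,c3).
row 4 has {1,3,4}; column 4 has {1,3,4} — only 2 is left for (r4,c4).

3 2 4 1 / 2 3 1 4 / 1 4 2 3 / 4 1 3 2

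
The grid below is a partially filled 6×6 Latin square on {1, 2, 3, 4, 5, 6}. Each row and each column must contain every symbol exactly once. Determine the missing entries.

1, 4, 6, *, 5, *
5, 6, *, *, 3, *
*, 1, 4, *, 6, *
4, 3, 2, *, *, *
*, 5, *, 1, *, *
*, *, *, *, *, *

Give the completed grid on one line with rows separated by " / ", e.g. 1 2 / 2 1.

(r2,c3) = 1
(r4,c5) = 1
(r5,c3) = 3
(r6,c2) = 2
(r6,c3) = 5
(r6,c5) = 4
(r5,c5) = 2
(r5,c1) = 6
(r5,c6) = 4
(r6,c1) = 3
(r6,c4) = 6
(r6,c6) = 1
(r2,c6) = 2
(r3,c1) = 2
(r4,c4) = 5
(r4,c6) = 6
(r1,c6) = 3
(r2,c4) = 4
(r3,c4) = 3
(r3,c6) = 5
(r1,c4) = 2

1 4 6 2 5 3 / 5 6 1 4 3 2 / 2 1 4 3 6 5 / 4 3 2 5 1 6 / 6 5 3 1 2 4 / 3 2 5 6 4 1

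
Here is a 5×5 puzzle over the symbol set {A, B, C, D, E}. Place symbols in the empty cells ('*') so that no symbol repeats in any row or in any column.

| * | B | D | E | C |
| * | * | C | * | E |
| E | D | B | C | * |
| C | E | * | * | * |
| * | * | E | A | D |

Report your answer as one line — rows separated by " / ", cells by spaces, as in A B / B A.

(r1,c1) = A
(r2,c2) = A
(r3,c5) = A
(r4,c3) = A
(r4,c5) = B
(r5,c1) = B
(r5,c2) = C
(r2,c1) = D
(r2,c4) = B
(r4,c4) = D

A B D E C / D A C B E / E D B C A / C E A D B / B C E A D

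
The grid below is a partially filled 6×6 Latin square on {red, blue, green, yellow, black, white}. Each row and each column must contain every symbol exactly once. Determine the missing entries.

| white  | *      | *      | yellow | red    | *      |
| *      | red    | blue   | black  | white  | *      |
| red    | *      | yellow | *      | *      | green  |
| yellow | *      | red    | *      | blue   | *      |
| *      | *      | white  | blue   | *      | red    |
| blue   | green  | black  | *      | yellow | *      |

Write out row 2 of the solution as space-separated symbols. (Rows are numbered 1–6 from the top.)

(r1,c3): row 1 has {red,yellow,white}; column 3 has {red,blue,yellow,black,white}, so it must be green.
(r2,c1): row 2 has {red,blue,black,white}; column 1 has {red,blue,yellow,white}, so it must be green.
(r2,c6): row 2 has {red,blue,green,black,white}; column 6 has {red,green}, so it must be yellow.

green red blue black white yellow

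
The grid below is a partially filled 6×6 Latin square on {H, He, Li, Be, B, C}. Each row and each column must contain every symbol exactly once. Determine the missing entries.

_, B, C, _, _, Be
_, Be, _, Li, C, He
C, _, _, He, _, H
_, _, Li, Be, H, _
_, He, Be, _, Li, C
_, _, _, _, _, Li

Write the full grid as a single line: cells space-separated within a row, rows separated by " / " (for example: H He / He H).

Li B C H He Be / B Be H Li C He / C Li B He Be H / He C Li Be H B / H He Be B Li C / Be H He C B Li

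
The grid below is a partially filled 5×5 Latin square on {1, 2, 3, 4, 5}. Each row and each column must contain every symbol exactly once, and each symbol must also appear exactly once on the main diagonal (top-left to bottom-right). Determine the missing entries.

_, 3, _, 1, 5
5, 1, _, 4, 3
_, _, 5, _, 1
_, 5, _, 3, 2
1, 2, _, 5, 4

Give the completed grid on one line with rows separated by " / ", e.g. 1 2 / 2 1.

2 3 4 1 5 / 5 1 2 4 3 / 3 4 5 2 1 / 4 5 1 3 2 / 1 2 3 5 4

(r1,c1): row 1 has {1,3,5}; column 1 has {1,5}; the diagonal has {1,3,4,5}, so it must be 2.
(r1,c3): row 1 has {1,2,3,5}; column 3 has {5}, so it must be 4.
(r2,c3): row 2 has {1,3,4,5}; column 3 has {4,5}, so it must be 2.
(r3,c2): row 3 has {1,5}; column 2 has {1,2,3,5}, so it must be 4.
(r3,c4): row 3 has {1,4,5}; column 4 has {1,3,4,5}, so it must be 2.
(r4,c1): row 4 has {2,3,5}; column 1 has {1,2,5}, so it must be 4.
(r4,c3): row 4 has {2,3,4,5}; column 3 has {2,4,5}, so it must be 1.
(r5,c3): row 5 has {1,2,4,5}; column 3 has {1,2,4,5}, so it must be 3.
(r3,c1): row 3 has {1,2,4,5}; column 1 has {1,2,4,5}, so it must be 3.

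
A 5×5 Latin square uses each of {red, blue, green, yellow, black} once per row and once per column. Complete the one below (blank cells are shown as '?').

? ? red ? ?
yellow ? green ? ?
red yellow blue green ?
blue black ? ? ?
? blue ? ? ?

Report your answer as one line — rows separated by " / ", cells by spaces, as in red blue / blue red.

(r1,c2) = green
(r2,c2) = red
(r3,c5) = black
(r4,c3) = yellow
(r4,c4) = red
(r4,c5) = green
(r5,c3) = black
(r5,c4) = yellow
(r5,c5) = red
(r1,c1) = black
(r1,c4) = blue
(r1,c5) = yellow
(r2,c4) = black
(r2,c5) = blue
(r5,c1) = green

black green red blue yellow / yellow red green black blue / red yellow blue green black / blue black yellow red green / green blue black yellow red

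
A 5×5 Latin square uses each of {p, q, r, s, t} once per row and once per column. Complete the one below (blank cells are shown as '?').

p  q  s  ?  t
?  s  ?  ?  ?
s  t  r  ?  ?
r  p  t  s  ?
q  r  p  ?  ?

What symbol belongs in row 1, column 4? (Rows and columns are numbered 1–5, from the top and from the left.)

r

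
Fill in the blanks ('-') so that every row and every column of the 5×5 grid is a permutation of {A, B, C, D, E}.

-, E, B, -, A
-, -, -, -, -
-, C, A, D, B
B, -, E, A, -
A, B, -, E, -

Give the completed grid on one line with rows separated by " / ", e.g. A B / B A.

D E B C A / C A D B E / E C A D B / B D E A C / A B C E D

(r1,c4) = C
(r2,c4) = B
(r3,c1) = E
(r4,c2) = D
(r4,c5) = C
(r5,c5) = D
(r1,c1) = D
(r2,c1) = C
(r2,c2) = A
(r2,c3) = D
(r2,c5) = E
(r5,c3) = C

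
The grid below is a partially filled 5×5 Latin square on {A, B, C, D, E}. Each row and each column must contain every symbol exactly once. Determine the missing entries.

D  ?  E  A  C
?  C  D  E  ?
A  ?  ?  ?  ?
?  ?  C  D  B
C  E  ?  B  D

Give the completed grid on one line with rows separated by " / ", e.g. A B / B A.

At row 1, column 2: row 1 has {A,C,D,E}; column 2 has {C,E}; that leaves B.
At row 2, column 1: row 2 has {C,D,E}; column 1 has {A,C,D}; that leaves B.
At row 2, column 5: row 2 has {B,C,D,E}; column 5 has {B,C,D}; that leaves A.
At row 3, column 2: row 3 has {A}; column 2 has {B,C,E}; that leaves D.
At row 3, column 3: row 3 has {A,D}; column 3 has {C,D,E}; that leaves B.
At row 3, column 4: row 3 has {A,B,D}; column 4 has {A,B,D,E}; that leaves C.
At row 3, column 5: row 3 has {A,B,C,D}; column 5 has {A,B,C,D}; that leaves E.
At row 4, column 1: row 4 has {B,C,D}; column 1 has {A,B,C,D}; that leaves E.
At row 4, column 2: row 4 has {B,C,D,E}; column 2 has {B,C,D,E}; that leaves A.
At row 5, column 3: row 5 has {B,C,D,E}; column 3 has {B,C,D,E}; that leaves A.

D B E A C / B C D E A / A D B C E / E A C D B / C E A B D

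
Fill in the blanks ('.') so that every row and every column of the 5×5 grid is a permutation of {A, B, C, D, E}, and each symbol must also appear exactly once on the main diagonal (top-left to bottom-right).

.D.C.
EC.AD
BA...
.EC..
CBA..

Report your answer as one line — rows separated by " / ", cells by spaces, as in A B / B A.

A D E C B / E C B A D / B A D E C / D E C B A / C B A D E

(r1,c1) = A
(r2,c3) = B
(r4,c1) = D
(r4,c4) = B
(r4,c5) = A
(r5,c5) = E
(r1,c3) = E
(r1,c5) = B
(r3,c3) = D
(r3,c4) = E
(r3,c5) = C
(r5,c4) = D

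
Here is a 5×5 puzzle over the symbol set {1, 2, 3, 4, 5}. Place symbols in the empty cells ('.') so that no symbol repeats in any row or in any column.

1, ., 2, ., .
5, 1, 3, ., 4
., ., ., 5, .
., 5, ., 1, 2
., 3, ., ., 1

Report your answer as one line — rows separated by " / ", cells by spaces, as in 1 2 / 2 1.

row 1 has {1,2}; column 2 has {1,3,5} — only 4 is left for (r1,c2).
row 1 has {1,2,4}; column 4 has {1,5} — only 3 is left for (r1,c4).
row 1 has {1,2,3,4}; column 5 has {1,2,4} — only 5 is left for (r1,c5).
row 2 has {1,3,4,5}; column 4 has {1,3,5} — only 2 is left for (r2,c4).
row 3 has {5}; column 2 has {1,3,4,5} — only 2 is left for (r3,c2).
row 3 has {2,5}; column 5 has {1,2,4,5} — only 3 is left for (r3,c5).
row 4 has {1,2,5}; column 3 has {2,3} — only 4 is left for (r4,c3).
row 5 has {1,3}; column 3 has {2,3,4} — only 5 is left for (r5,c3).
row 5 has {1,3,5}; column 4 has {1,2,3,5} — only 4 is left for (r5,c4).
row 3 has {2,3,5}; column 1 has {1,5} — only 4 is left for (r3,c1).
row 3 has {2,3,4,5}; column 3 has {2,3,4,5} — only 1 is left for (r3,c3).
row 4 has {1,2,4,5}; column 1 has {1,4,5} — only 3 is left for (r4,c1).
row 5 has {1,3,4,5}; column 1 has {1,3,4,5} — only 2 is left for (r5,c1).

1 4 2 3 5 / 5 1 3 2 4 / 4 2 1 5 3 / 3 5 4 1 2 / 2 3 5 4 1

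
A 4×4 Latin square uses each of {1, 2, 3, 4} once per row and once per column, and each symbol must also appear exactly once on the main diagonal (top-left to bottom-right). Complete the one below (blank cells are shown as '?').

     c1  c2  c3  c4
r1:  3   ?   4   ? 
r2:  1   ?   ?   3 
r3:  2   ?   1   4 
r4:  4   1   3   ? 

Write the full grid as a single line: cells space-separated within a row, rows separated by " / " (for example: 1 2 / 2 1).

(r1,c2) = 2
(r1,c4) = 1
(r2,c2) = 4
(r2,c3) = 2
(r3,c2) = 3
(r4,c4) = 2

3 2 4 1 / 1 4 2 3 / 2 3 1 4 / 4 1 3 2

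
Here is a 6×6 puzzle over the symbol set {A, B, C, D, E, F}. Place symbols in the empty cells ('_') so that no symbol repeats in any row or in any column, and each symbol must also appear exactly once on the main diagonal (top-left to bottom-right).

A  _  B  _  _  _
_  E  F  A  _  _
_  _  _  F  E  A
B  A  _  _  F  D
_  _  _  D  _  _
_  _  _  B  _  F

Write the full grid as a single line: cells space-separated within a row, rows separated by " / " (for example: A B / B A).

Cell (r4,c4): row 4 has {A,B,D,F}; column 4 has {A,B,D,F}; the diagonal has {A,E,F} → C.
Cell (r5,c5): row 5 has {D}; column 5 has {E,F}; the diagonal has {A,C,E,F} → B.
Cell (r1,c4): row 1 has {A,B}; column 4 has {A,B,C,D,F} → E.
Cell (r1,c6): row 1 has {A,B,E}; column 6 has {A,D,F} → C.
Cell (r2,c6): row 2 has {A,E,F}; column 6 has {A,C,D,F} → B.
Cell (r3,c3): row 3 has {A,E,F}; column 3 has {B,F}; the diagonal has {A,B,C,E,F} → D.
Cell (r4,c3): row 4 has {A,B,C,D,F}; column 3 has {B,D,F} → E.
Cell (r5,c6): row 5 has {B,D}; column 6 has {A,B,C,D,F} → E.
Cell (r1,c5): row 1 has {A,B,C,E}; column 5 has {B,E,F} → D.
Cell (r2,c5): row 2 has {A,B,E,F}; column 5 has {B,D,E,F} → C.
Cell (r3,c1): row 3 has {A,D,E,F}; column 1 has {A,B} → C.
Cell (r3,c2): row 3 has {A,C,D,E,F}; column 2 has {A,E} → B.
Cell (r5,c1): row 5 has {B,D,E}; column 1 has {A,B,C} → F.
Cell (r5,c2): row 5 has {B,D,E,F}; column 2 has {A,B,E} → C.
Cell (r5,c3): row 5 has {B,C,D,E,F}; column 3 has {B,D,E,F} → A.
Cell (r6,c2): row 6 has {B,F}; column 2 has {A,B,C,E} → D.
Cell (r6,c3): row 6 has {B,D,F}; column 3 has {A,B,D,E,F} → C.
Cell (r6,c5): row 6 has {B,C,D,F}; column 5 has {B,C,D,E,F} → A.
Cell (r1,c2): row 1 has {A,B,C,D,E}; column 2 has {A,B,C,D,E} → F.
Cell (r2,c1): row 2 has {A,B,C,E,F}; column 1 has {A,B,C,F} → D.
Cell (r6,c1): row 6 has {A,B,C,D,F}; column 1 has {A,B,C,D,F} → E.

A F B E D C / D E F A C B / C B D F E A / B A E C F D / F C A D B E / E D C B A F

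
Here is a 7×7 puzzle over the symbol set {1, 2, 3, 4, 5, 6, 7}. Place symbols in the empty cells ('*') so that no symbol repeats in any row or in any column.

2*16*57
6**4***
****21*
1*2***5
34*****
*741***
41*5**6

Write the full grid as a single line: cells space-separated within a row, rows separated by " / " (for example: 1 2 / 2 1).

At row 1, column 2: row 1 has {1,2,5,6,7}; column 2 has {1,4,7}; that leaves 3.
At row 1, column 5: row 1 has {1,2,3,5,6,7}; column 5 has {2}; that leaves 4.
At row 4, column 2: row 4 has {1,2,5}; column 2 has {1,3,4,7}; that leaves 6.
At row 6, column 1: row 6 has {1,4,7}; column 1 has {1,2,3,4,6}; that leaves 5.
At row 3, column 1: row 3 has {1,2}; column 1 has {1,2,3,4,5,6}; that leaves 7.
At row 3, column 2: row 3 has {1,2,7}; column 2 has {1,3,4,6,7}; that leaves 5.
At row 3, column 4: row 3 has {1,2,5,7}; column 4 has {1,4,5,6}; that leaves 3.
At row 3, column 7: row 3 has {1,2,3,5,7}; column 7 has {5,6,7}; that leaves 4.
At row 4, column 4: row 4 has {1,2,5,6}; column 4 has {1,3,4,5,6}; that leaves 7.
At row 4, column 5: row 4 has {1,2,5,6,7}; column 5 has {2,4}; that leaves 3.
At row 4, column 6: row 4 has {1,2,3,5,6,7}; column 6 has {1,5}; that leaves 4.
At row 5, column 4: row 5 has {3,4}; column 4 has {1,3,4,5,6,7}; that leaves 2.
At row 5, column 7: row 5 has {2,3,4}; column 7 has {4,5,6,7}; that leaves 1.
At row 6, column 5: row 6 has {1,4,5,7}; column 5 has {2,3,4}; that leaves 6.
At row 7, column 5: row 7 has {1,4,5,6}; column 5 has {2,3,4,6}; that leaves 7.
At row 2, column 2: row 2 has {4,6}; column 2 has {1,3,4,5,6,7}; that leaves 2.
At row 2, column 7: row 2 has {2,4,6}; column 7 has {1,4,5,6,7}; that leaves 3.
At row 3, column 3: row 3 has {1,2,3,4,5,7}; column 3 has {1,2,4}; that leaves 6.
At row 5, column 5: row 5 has {1,2,3,4}; column 5 has {2,3,4,6,7}; that leaves 5.
At row 6, column 7: row 6 has {1,4,5,6,7}; column 7 has {1,3,4,5,6,7}; that leaves 2.
At row 7, column 3: row 7 has {1,4,5,6,7}; column 3 has {1,2,4,6}; that leaves 3.
At row 7, column 6: row 7 has {1,3,4,5,6,7}; column 6 has {1,4,5}; that leaves 2.
At row 2, column 5: row 2 has {2,3,4,6}; column 5 has {2,3,4,5,6,7}; that leaves 1.
At row 2, column 6: row 2 has {1,2,3,4,6}; column 6 has {1,2,4,5}; that leaves 7.
At row 5, column 3: row 5 has {1,2,3,4,5}; column 3 has {1,2,3,4,6}; that leaves 7.
At row 5, column 6: row 5 has {1,2,3,4,5,7}; column 6 has {1,2,4,5,7}; that leaves 6.
At row 6, column 6: row 6 has {1,2,4,5,6,7}; column 6 has {1,2,4,5,6,7}; that leaves 3.
At row 2, column 3: row 2 has {1,2,3,4,6,7}; column 3 has {1,2,3,4,6,7}; that leaves 5.

2 3 1 6 4 5 7 / 6 2 5 4 1 7 3 / 7 5 6 3 2 1 4 / 1 6 2 7 3 4 5 / 3 4 7 2 5 6 1 / 5 7 4 1 6 3 2 / 4 1 3 5 7 2 6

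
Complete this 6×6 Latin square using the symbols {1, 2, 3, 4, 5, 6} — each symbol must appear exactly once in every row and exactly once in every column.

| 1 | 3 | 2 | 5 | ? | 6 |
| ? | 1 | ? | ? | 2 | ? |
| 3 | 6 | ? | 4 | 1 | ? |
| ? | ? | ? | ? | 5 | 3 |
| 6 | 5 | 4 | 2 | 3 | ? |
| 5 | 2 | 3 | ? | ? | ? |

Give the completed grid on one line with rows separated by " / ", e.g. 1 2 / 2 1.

1 3 2 5 4 6 / 4 1 6 3 2 5 / 3 6 5 4 1 2 / 2 4 1 6 5 3 / 6 5 4 2 3 1 / 5 2 3 1 6 4

Cell (r1,c5): row 1 has {1,2,3,5,6}; column 5 has {1,2,3,5} → 4.
Cell (r2,c1): row 2 has {1,2}; column 1 has {1,3,5,6} → 4.
Cell (r2,c6): row 2 has {1,2,4}; column 6 has {3,6} → 5.
Cell (r3,c3): row 3 has {1,3,4,6}; column 3 has {2,3,4} → 5.
Cell (r3,c6): row 3 has {1,3,4,5,6}; column 6 has {3,5,6} → 2.
Cell (r4,c1): row 4 has {3,5}; column 1 has {1,3,4,5,6} → 2.
Cell (r4,c2): row 4 has {2,3,5}; column 2 has {1,2,3,5,6} → 4.
Cell (r5,c6): row 5 has {2,3,4,5,6}; column 6 has {2,3,5,6} → 1.
Cell (r6,c5): row 6 has {2,3,5}; column 5 has {1,2,3,4,5} → 6.
Cell (r6,c6): row 6 has {2,3,5,6}; column 6 has {1,2,3,5,6} → 4.
Cell (r2,c3): row 2 has {1,2,4,5}; column 3 has {2,3,4,5} → 6.
Cell (r2,c4): row 2 has {1,2,4,5,6}; column 4 has {2,4,5} → 3.
Cell (r4,c3): row 4 has {2,3,4,5}; column 3 has {2,3,4,5,6} → 1.
Cell (r4,c4): row 4 has {1,2,3,4,5}; column 4 has {2,3,4,5} → 6.
Cell (r6,c4): row 6 has {2,3,4,5,6}; column 4 has {2,3,4,5,6} → 1.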